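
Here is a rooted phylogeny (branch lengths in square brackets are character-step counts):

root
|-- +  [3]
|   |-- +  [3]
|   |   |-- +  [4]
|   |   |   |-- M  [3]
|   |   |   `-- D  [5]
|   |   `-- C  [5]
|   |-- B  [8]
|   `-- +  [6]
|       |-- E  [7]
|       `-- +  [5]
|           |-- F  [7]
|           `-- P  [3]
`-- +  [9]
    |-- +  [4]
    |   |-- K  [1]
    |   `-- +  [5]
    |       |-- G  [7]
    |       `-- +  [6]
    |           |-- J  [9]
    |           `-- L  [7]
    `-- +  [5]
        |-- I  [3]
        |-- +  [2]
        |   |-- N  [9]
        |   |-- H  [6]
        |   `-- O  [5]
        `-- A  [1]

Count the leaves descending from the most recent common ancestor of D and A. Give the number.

16

The MRCA of D and A is the root, so the clade is the entire tree.
That clade contains 16 terminal taxa: A, B, C, D, E, F, G, H, I, J, K, L, M, N, O, P.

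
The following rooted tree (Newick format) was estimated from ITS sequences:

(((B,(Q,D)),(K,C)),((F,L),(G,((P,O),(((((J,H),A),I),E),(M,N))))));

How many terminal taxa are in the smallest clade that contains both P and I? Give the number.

9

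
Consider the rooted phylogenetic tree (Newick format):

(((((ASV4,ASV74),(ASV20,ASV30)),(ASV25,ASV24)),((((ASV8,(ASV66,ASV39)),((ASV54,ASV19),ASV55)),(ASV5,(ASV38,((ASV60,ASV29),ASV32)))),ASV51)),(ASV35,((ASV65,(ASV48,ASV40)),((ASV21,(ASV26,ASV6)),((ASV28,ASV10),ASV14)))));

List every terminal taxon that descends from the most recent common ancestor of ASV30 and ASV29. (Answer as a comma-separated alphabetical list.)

ASV19, ASV20, ASV24, ASV25, ASV29, ASV30, ASV32, ASV38, ASV39, ASV4, ASV5, ASV51, ASV54, ASV55, ASV60, ASV66, ASV74, ASV8

Tracing ASV30: it sits inside (ASV20,ASV30).
Tracing ASV29: it sits inside (ASV60,ASV29).
The smallest clade enclosing both is ((((ASV4,ASV74),(ASV20,ASV30)),(ASV25,ASV24)),((((ASV8,(ASV66,ASV39)),((ASV54,ASV19),ASV55)),(ASV5,(ASV38,((ASV60,ASV29),ASV32)))),ASV51)); the answer is its 18 terminal taxa in alphabetical order.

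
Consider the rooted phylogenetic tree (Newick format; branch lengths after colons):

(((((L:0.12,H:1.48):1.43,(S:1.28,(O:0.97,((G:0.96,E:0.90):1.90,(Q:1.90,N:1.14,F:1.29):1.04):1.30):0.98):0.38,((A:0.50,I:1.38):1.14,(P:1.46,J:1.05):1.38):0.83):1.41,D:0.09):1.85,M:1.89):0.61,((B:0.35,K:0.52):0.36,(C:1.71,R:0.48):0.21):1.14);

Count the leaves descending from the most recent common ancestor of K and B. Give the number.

2

The MRCA of K and B is the node subtending (B,K).
That clade contains 2 terminal taxa: B, K.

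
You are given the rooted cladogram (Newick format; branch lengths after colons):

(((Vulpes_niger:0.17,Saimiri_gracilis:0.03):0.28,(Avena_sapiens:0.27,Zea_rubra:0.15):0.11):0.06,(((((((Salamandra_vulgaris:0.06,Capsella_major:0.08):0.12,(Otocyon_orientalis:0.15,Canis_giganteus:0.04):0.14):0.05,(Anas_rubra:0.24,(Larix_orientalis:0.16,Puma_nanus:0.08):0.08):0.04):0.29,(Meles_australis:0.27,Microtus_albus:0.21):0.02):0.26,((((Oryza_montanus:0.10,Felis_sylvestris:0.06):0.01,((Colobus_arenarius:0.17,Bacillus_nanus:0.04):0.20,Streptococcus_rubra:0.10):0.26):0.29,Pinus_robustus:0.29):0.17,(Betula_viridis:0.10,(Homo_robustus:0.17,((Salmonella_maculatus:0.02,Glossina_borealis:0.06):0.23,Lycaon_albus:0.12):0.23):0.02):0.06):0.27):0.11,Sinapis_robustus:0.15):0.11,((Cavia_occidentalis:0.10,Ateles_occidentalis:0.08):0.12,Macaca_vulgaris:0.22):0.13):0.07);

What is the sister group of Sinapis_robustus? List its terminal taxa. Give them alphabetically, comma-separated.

Anas_rubra, Bacillus_nanus, Betula_viridis, Canis_giganteus, Capsella_major, Colobus_arenarius, Felis_sylvestris, Glossina_borealis, Homo_robustus, Larix_orientalis, Lycaon_albus, Meles_australis, Microtus_albus, Oryza_montanus, Otocyon_orientalis, Pinus_robustus, Puma_nanus, Salamandra_vulgaris, Salmonella_maculatus, Streptococcus_rubra

Sinapis_robustus attaches to the tree at the node subtending ((((((Salamandra_vulgaris,Capsella_major),(Otocyon_orientalis,Canis_giganteus)),(Anas_rubra,(Larix_orientalis,Puma_nanus))),(Meles_australis,Microtus_albus)),((((Oryza_montanus,Felis_sylvestris),((Colobus_arenarius,Bacillus_nanus),Streptococcus_rubra)),Pinus_robustus),(Betula_viridis,(Homo_robustus,((Salmonella_maculatus,Glossina_borealis),Lycaon_albus))))),Sinapis_robustus).
The other lineage descending from that same node — the sister group — is (((((Salamandra_vulgaris,Capsella_major),(Otocyon_orientalis,Canis_giganteus)),(Anas_rubra,(Larix_orientalis,Puma_nanus))),(Meles_australis,Microtus_albus)),((((Oryza_montanus,Felis_sylvestris),((Colobus_arenarius,Bacillus_nanus),Streptococcus_rubra)),Pinus_robustus),(Betula_viridis,(Homo_robustus,((Salmonella_maculatus,Glossina_borealis),Lycaon_albus))))); its 20 tips in alphabetical order are the answer.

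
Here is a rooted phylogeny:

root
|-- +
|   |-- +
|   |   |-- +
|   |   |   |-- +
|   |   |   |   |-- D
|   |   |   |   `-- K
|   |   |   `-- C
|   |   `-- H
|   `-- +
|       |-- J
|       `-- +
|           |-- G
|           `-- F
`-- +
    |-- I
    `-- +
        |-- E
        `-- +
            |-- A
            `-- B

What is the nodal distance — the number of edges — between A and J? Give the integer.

7

The MRCA of A and J is the root of the tree.
From A up to that node: 4 branches. From J up to the same node: 3 branches. Total: 4 + 3 = 7.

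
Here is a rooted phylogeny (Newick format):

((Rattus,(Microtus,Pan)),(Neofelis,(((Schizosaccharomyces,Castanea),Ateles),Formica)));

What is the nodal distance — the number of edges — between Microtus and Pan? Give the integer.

2

The MRCA of Microtus and Pan is the node subtending (Microtus,Pan).
From Microtus up to that node: 1 branch. From Pan up to the same node: 1 branch. Total: 1 + 1 = 2.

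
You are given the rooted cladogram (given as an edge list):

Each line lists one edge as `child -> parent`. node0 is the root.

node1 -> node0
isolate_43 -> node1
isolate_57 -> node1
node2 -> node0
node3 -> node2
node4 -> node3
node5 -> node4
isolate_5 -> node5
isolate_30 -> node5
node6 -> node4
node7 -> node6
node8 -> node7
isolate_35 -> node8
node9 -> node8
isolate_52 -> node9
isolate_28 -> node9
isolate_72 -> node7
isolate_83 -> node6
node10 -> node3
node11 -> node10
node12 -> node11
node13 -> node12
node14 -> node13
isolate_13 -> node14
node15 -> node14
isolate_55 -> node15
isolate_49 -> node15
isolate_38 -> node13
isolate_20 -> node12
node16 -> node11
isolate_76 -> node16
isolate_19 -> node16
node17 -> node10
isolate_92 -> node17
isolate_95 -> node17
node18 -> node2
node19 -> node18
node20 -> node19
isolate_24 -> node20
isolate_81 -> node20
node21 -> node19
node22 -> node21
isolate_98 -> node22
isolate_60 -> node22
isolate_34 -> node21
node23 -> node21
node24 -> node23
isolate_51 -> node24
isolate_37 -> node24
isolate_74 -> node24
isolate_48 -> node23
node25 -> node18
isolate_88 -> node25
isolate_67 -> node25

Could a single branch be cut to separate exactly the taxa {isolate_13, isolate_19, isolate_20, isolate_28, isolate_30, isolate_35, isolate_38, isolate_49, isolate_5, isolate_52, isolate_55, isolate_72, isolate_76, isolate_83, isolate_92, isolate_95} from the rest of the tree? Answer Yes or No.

The most recent common ancestor of these taxa subtends (((isolate_5,isolate_30),(((isolate_35,(isolate_52,isolate_28)),isolate_72),isolate_83)),(((((isolate_13,(isolate_55,isolate_49)),isolate_38),isolate_20),(isolate_76,isolate_19)),(isolate_92,isolate_95))).
That clade has exactly 16 tips — every listed taxon and nothing else — so the group is monophyletic.

Yes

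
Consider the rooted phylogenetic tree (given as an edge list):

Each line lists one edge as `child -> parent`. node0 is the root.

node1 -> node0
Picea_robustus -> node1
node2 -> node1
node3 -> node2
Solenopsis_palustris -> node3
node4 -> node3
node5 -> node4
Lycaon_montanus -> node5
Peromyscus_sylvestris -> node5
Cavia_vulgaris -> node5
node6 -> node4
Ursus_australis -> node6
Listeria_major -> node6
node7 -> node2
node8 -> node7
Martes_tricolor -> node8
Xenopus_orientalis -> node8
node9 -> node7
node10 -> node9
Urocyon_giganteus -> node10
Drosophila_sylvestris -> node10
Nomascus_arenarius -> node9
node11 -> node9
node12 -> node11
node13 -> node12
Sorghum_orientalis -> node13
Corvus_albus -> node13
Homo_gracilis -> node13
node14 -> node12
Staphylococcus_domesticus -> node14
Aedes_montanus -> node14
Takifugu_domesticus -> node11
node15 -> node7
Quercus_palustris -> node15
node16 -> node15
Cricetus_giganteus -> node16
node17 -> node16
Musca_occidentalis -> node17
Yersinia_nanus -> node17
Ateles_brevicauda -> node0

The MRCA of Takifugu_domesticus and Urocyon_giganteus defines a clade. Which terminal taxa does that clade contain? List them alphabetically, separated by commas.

Aedes_montanus, Corvus_albus, Drosophila_sylvestris, Homo_gracilis, Nomascus_arenarius, Sorghum_orientalis, Staphylococcus_domesticus, Takifugu_domesticus, Urocyon_giganteus

Tracing Takifugu_domesticus: it sits inside (((Sorghum_orientalis,Corvus_albus,Homo_gracilis),(Staphylococcus_domesticus,Aedes_montanus)),Takifugu_domesticus).
Tracing Urocyon_giganteus: it sits inside (Urocyon_giganteus,Drosophila_sylvestris).
The smallest clade enclosing both is ((Urocyon_giganteus,Drosophila_sylvestris),Nomascus_arenarius,(((Sorghum_orientalis,Corvus_albus,Homo_gracilis),(Staphylococcus_domesticus,Aedes_montanus)),Takifugu_domesticus)); the answer is its 9 terminal taxa in alphabetical order.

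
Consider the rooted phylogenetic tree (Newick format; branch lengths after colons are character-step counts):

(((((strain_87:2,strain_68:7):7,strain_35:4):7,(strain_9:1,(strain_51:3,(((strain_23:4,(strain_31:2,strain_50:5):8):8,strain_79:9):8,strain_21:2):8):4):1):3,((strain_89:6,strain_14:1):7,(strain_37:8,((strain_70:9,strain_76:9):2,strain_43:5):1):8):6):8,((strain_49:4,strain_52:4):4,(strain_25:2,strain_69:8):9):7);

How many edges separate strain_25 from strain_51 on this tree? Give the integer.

8

The MRCA of strain_25 and strain_51 is the root of the tree.
From strain_25 up to that node: 3 branches. From strain_51 up to the same node: 5 branches. Total: 3 + 5 = 8.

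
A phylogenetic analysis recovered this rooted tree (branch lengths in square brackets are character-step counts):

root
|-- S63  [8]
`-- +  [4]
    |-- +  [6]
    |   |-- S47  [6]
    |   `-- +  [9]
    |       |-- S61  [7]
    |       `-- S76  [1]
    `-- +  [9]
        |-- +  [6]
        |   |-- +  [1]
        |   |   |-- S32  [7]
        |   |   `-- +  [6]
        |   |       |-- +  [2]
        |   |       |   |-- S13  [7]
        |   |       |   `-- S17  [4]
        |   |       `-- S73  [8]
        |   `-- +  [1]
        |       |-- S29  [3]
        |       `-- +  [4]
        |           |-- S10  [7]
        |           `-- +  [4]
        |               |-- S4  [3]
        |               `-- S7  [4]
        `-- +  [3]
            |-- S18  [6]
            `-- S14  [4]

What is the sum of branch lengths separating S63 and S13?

43

The path runs S63 → … → MRCA → … → S13; the MRCA is the root of the tree.
Branch lengths along that path: 8 + 4 + 9 + 6 + 1 + 6 + 2 + 7 = 43.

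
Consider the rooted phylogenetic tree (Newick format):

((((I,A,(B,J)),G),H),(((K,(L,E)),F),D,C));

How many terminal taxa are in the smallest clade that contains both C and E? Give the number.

The MRCA of C and E is the node subtending (((K,(L,E)),F),D,C).
That clade contains 6 terminal taxa: C, D, E, F, K, L.

6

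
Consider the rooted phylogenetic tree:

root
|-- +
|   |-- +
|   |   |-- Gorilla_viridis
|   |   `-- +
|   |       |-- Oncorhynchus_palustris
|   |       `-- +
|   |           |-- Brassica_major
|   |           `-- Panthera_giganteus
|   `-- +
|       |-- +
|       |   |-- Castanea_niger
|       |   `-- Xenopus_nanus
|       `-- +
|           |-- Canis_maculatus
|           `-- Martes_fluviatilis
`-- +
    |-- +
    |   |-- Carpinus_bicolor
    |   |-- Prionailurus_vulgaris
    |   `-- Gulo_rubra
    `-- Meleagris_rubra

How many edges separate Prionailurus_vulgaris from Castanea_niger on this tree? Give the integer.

The MRCA of Prionailurus_vulgaris and Castanea_niger is the root of the tree.
From Prionailurus_vulgaris up to that node: 3 branches. From Castanea_niger up to the same node: 4 branches. Total: 3 + 4 = 7.

7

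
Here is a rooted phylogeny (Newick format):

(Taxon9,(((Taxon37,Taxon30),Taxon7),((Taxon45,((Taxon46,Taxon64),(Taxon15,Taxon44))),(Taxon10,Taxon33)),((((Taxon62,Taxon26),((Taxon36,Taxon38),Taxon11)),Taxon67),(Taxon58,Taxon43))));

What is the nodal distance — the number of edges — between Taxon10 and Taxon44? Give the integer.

6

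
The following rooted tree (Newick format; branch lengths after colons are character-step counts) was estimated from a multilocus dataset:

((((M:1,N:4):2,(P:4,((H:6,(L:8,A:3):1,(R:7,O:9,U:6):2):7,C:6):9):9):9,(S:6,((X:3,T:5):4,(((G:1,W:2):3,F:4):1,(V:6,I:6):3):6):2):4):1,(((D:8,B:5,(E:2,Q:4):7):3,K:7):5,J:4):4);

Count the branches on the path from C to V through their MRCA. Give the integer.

9

The MRCA of C and V is the node subtending (((M,N),(P,((H,(L,A),(R,O,U)),C))),(S,((X,T),(((G,W),F),(V,I))))).
From C up to that node: 4 branches. From V up to the same node: 5 branches. Total: 4 + 5 = 9.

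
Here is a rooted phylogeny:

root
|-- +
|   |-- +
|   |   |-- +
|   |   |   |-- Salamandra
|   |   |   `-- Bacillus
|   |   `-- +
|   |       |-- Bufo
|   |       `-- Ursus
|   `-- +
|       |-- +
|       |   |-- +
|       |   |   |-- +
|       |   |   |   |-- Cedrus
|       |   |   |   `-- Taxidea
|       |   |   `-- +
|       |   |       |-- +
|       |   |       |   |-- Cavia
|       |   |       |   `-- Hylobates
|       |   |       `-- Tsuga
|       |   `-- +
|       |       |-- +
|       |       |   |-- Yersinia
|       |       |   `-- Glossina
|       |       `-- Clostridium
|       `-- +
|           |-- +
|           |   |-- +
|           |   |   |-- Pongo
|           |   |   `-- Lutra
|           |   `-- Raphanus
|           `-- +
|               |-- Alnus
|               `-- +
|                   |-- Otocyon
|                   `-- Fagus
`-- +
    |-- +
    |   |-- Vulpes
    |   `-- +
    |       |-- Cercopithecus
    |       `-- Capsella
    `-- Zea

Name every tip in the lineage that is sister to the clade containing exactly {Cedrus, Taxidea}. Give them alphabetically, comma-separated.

The clade containing exactly {Cedrus, Taxidea} attaches to the tree at the node subtending ((Cedrus,Taxidea),((Cavia,Hylobates),Tsuga)).
The other lineage descending from that same node — the sister group — is ((Cavia,Hylobates),Tsuga); its 3 tips in alphabetical order are the answer.

Cavia, Hylobates, Tsuga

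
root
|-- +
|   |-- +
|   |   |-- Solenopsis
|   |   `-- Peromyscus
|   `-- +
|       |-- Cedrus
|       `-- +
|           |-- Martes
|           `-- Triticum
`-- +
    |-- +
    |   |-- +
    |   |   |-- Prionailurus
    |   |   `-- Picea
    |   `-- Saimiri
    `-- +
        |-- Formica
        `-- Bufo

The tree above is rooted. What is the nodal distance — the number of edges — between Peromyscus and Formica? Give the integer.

6

The MRCA of Peromyscus and Formica is the root of the tree.
From Peromyscus up to that node: 3 branches. From Formica up to the same node: 3 branches. Total: 3 + 3 = 6.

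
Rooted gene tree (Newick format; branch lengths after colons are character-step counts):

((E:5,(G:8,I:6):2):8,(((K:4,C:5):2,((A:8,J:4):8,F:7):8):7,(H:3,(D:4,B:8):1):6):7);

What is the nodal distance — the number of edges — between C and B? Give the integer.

The MRCA of C and B is the node subtending (((K,C),((A,J),F)),(H,(D,B))).
From C up to that node: 3 branches. From B up to the same node: 3 branches. Total: 3 + 3 = 6.

6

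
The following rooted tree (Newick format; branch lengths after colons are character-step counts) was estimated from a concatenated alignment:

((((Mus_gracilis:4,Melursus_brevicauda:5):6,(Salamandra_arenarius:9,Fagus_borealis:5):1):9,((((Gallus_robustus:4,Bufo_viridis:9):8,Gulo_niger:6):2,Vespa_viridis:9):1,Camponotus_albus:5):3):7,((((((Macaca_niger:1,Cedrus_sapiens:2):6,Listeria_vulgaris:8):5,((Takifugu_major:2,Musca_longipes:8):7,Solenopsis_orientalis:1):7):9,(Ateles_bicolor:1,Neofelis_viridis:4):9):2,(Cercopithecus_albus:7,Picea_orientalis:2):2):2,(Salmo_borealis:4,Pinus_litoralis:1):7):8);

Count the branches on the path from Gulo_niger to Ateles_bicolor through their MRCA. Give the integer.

The MRCA of Gulo_niger and Ateles_bicolor is the root of the tree.
From Gulo_niger up to that node: 5 branches. From Ateles_bicolor up to the same node: 5 branches. Total: 5 + 5 = 10.

10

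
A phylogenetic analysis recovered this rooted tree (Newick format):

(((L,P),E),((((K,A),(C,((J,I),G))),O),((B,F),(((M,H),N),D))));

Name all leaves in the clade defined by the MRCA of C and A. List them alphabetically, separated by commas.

Tracing C: it sits inside (C,((J,I),G)).
Tracing A: it sits inside (K,A).
The smallest clade enclosing both is ((K,A),(C,((J,I),G))); the answer is its 6 terminal taxa in alphabetical order.

A, C, G, I, J, K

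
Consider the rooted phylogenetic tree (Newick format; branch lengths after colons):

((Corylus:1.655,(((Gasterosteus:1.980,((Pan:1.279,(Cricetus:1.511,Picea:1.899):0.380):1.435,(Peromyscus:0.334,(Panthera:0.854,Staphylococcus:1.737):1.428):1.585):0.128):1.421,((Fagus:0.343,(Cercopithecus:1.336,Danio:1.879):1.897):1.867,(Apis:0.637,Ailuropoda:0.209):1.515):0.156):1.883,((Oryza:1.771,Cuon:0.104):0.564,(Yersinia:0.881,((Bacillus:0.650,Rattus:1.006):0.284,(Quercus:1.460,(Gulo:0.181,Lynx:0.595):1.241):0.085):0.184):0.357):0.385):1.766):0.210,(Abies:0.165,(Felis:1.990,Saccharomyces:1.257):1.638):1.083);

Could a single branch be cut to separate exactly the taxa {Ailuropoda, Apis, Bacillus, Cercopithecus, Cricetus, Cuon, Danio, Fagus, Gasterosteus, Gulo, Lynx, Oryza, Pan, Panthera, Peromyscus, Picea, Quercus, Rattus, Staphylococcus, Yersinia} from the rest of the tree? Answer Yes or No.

Yes

The most recent common ancestor of these taxa subtends (((Gasterosteus,((Pan,(Cricetus,Picea)),(Peromyscus,(Panthera,Staphylococcus)))),((Fagus,(Cercopithecus,Danio)),(Apis,Ailuropoda))),((Oryza,Cuon),(Yersinia,((Bacillus,Rattus),(Quercus,(Gulo,Lynx)))))).
That clade has exactly 20 tips — every listed taxon and nothing else — so the group is monophyletic.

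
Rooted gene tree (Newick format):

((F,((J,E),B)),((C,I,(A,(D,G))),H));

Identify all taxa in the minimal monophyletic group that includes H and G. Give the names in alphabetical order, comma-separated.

A, C, D, G, H, I

Tracing H: it sits inside ((C,I,(A,(D,G))),H).
Tracing G: it sits inside (D,G).
The smallest clade enclosing both is ((C,I,(A,(D,G))),H); the answer is its 6 terminal taxa in alphabetical order.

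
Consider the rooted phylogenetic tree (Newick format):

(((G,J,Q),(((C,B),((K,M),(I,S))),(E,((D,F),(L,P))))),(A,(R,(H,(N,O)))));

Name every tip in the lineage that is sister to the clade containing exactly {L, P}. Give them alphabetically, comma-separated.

D, F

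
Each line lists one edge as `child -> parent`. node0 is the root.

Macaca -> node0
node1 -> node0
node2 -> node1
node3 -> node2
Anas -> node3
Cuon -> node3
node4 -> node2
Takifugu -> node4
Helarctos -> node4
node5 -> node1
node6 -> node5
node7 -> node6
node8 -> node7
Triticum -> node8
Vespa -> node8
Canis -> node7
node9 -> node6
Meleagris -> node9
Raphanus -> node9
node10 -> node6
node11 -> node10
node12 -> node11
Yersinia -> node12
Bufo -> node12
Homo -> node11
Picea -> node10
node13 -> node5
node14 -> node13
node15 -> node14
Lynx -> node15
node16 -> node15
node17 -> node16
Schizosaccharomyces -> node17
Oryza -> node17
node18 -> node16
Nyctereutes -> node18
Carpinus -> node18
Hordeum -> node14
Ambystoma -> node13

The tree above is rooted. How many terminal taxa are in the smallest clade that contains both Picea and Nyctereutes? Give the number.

The MRCA of Picea and Nyctereutes is the node subtending ((((Triticum,Vespa),Canis),(Meleagris,Raphanus),(((Yersinia,Bufo),Homo),Picea)),(((Lynx,((Schizosaccharomyces,Oryza),(Nyctereutes,Carpinus))),Hordeum),Ambystoma)).
That clade contains 16 terminal taxa: Ambystoma, Bufo, Canis, Carpinus, Homo, Hordeum, Lynx, Meleagris, Nyctereutes, Oryza, Picea, Raphanus, Schizosaccharomyces, Triticum, Vespa, Yersinia.

16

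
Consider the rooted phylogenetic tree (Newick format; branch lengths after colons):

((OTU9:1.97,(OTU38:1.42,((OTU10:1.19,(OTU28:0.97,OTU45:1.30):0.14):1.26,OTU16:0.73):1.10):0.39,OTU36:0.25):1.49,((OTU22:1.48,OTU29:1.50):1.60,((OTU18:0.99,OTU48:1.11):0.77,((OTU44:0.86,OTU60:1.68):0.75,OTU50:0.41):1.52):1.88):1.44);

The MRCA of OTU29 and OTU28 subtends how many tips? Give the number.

14

The MRCA of OTU29 and OTU28 is the root, so the clade is the entire tree.
That clade contains 14 terminal taxa: OTU10, OTU16, OTU18, OTU22, OTU28, OTU29, OTU36, OTU38, OTU44, OTU45, OTU48, OTU50, OTU60, OTU9.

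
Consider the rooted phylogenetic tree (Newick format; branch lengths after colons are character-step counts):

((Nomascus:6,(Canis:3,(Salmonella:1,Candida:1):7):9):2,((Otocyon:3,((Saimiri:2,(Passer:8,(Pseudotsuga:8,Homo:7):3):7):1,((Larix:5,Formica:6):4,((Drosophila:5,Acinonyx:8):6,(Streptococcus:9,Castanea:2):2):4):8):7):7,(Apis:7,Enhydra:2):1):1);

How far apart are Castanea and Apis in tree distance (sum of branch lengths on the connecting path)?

38

The path runs Castanea → … → MRCA → … → Apis; the MRCA is the node subtending ((Otocyon,((Saimiri,(Passer,(Pseudotsuga,Homo))),((Larix,Formica),((Drosophila,Acinonyx),(Streptococcus,Castanea))))),(Apis,Enhydra)).
Branch lengths along that path: 2 + 2 + 4 + 8 + 7 + 7 + 1 + 7 = 38.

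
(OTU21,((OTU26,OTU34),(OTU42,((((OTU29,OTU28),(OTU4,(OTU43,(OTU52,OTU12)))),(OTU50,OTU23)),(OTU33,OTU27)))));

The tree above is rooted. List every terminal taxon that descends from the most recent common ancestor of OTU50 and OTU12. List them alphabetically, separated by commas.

OTU12, OTU23, OTU28, OTU29, OTU4, OTU43, OTU50, OTU52

Tracing OTU50: it sits inside (OTU50,OTU23).
Tracing OTU12: it sits inside (OTU52,OTU12).
The smallest clade enclosing both is (((OTU29,OTU28),(OTU4,(OTU43,(OTU52,OTU12)))),(OTU50,OTU23)); the answer is its 8 terminal taxa in alphabetical order.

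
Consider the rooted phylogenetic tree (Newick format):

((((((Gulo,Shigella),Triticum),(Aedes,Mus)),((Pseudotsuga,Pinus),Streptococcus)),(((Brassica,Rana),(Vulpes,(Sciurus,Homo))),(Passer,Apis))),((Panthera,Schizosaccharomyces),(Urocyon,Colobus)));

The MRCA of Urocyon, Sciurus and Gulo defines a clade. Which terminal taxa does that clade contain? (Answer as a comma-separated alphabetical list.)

Aedes, Apis, Brassica, Colobus, Gulo, Homo, Mus, Panthera, Passer, Pinus, Pseudotsuga, Rana, Schizosaccharomyces, Sciurus, Shigella, Streptococcus, Triticum, Urocyon, Vulpes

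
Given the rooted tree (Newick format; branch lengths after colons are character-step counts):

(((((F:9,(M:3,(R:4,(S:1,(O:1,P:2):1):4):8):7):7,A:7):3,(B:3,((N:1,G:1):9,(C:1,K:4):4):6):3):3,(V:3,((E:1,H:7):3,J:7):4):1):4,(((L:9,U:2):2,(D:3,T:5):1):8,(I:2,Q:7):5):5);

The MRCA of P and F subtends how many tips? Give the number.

The MRCA of P and F is the node subtending (F,(M,(R,(S,(O,P))))).
That clade contains 6 terminal taxa: F, M, O, P, R, S.

6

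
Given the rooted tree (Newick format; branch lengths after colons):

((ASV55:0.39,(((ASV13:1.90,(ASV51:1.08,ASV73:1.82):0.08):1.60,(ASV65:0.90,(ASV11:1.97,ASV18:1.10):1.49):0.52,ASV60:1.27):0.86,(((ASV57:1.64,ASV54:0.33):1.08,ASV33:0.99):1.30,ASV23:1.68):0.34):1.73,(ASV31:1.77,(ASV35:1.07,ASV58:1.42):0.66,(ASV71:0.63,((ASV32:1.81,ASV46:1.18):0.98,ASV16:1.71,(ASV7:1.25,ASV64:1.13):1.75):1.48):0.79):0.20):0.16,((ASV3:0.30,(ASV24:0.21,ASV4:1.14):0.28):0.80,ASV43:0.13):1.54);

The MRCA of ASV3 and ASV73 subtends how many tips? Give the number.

The MRCA of ASV3 and ASV73 is the root, so the clade is the entire tree.
That clade contains 25 terminal taxa: ASV11, ASV13, ASV16, ASV18, ASV23, ASV24, ASV3, ASV31, ASV32, ASV33, ASV35, ASV4, ASV43, ASV46, ASV51, ASV54, ASV55, ASV57, ASV58, ASV60, ASV64, ASV65, ASV7, ASV71, ASV73.

25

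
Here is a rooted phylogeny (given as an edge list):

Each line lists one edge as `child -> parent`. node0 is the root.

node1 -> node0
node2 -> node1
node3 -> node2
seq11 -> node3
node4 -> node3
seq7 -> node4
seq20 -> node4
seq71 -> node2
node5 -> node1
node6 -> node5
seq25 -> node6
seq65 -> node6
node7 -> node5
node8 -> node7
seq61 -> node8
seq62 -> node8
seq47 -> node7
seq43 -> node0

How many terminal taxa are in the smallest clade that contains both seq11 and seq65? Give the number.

9

The MRCA of seq11 and seq65 is the node subtending (((seq11,(seq7,seq20)),seq71),((seq25,seq65),((seq61,seq62),seq47))).
That clade contains 9 terminal taxa: seq11, seq20, seq25, seq47, seq61, seq62, seq65, seq7, seq71.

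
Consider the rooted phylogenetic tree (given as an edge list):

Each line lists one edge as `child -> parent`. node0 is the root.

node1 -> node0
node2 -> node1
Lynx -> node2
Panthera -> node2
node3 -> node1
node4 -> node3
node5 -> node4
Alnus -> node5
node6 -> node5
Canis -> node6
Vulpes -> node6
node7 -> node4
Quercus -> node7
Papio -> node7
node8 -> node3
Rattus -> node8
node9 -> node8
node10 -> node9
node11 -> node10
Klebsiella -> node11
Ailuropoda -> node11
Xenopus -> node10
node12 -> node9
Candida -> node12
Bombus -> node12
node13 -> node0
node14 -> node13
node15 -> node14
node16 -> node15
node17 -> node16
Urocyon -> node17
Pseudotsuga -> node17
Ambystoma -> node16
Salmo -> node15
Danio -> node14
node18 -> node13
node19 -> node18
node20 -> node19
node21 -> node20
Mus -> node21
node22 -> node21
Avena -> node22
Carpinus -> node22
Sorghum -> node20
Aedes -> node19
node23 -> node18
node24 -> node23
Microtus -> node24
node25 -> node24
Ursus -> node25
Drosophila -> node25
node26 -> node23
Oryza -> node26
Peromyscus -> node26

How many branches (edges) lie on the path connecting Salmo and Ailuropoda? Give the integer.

11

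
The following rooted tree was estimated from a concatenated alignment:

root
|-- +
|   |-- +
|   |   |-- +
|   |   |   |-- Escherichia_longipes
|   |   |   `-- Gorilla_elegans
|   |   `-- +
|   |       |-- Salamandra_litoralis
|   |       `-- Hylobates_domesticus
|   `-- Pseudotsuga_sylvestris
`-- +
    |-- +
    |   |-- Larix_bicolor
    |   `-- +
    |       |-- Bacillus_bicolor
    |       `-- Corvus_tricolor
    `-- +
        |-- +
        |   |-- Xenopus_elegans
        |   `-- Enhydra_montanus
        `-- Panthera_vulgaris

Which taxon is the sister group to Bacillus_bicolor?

Bacillus_bicolor attaches to the tree at the node subtending (Bacillus_bicolor,Corvus_tricolor).
The other lineage descending from that same node — the sister group — is the single tip Corvus_tricolor.

Corvus_tricolor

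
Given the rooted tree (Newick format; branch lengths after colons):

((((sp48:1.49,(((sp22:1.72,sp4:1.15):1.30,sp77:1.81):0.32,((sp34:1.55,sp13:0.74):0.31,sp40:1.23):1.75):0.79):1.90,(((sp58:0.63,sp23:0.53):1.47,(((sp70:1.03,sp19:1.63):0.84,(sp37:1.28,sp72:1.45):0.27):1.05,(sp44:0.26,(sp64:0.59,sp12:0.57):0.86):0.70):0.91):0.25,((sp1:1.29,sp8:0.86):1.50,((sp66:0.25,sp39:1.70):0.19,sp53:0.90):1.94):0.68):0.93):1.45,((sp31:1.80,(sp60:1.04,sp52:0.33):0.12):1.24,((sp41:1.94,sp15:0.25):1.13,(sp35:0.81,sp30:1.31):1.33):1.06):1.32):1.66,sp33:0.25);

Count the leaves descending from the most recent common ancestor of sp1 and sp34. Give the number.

21

The MRCA of sp1 and sp34 is the node subtending ((sp48,(((sp22,sp4),sp77),((sp34,sp13),sp40))),(((sp58,sp23),(((sp70,sp19),(sp37,sp72)),(sp44,(sp64,sp12)))),((sp1,sp8),((sp66,sp39),sp53)))).
That clade contains 21 terminal taxa: sp1, sp12, sp13, sp19, sp22, sp23, sp34, sp37, sp39, sp4, sp40, sp44, sp48, sp53, sp58, sp64, sp66, sp70, sp72, sp77, sp8.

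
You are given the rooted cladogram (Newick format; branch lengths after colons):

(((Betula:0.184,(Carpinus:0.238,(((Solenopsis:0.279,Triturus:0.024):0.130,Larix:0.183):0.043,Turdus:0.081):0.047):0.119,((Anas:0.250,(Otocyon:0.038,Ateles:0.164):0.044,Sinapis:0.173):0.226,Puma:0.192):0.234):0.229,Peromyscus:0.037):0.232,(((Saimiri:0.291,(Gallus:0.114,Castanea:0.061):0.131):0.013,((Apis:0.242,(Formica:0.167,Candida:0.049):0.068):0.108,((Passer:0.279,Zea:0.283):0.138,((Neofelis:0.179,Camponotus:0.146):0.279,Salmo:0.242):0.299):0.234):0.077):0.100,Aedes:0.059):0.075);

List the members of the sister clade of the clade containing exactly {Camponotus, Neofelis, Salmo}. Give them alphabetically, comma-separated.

Passer, Zea

The clade containing exactly {Camponotus, Neofelis, Salmo} attaches to the tree at the node subtending ((Passer,Zea),((Neofelis,Camponotus),Salmo)).
The other lineage descending from that same node — the sister group — is (Passer,Zea); its 2 tips in alphabetical order are the answer.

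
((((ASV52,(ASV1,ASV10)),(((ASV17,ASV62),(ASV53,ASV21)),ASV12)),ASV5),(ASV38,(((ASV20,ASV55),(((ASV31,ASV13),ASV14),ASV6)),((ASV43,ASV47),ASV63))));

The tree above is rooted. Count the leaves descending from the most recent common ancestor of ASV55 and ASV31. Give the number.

The MRCA of ASV55 and ASV31 is the node subtending ((ASV20,ASV55),(((ASV31,ASV13),ASV14),ASV6)).
That clade contains 6 terminal taxa: ASV13, ASV14, ASV20, ASV31, ASV55, ASV6.

6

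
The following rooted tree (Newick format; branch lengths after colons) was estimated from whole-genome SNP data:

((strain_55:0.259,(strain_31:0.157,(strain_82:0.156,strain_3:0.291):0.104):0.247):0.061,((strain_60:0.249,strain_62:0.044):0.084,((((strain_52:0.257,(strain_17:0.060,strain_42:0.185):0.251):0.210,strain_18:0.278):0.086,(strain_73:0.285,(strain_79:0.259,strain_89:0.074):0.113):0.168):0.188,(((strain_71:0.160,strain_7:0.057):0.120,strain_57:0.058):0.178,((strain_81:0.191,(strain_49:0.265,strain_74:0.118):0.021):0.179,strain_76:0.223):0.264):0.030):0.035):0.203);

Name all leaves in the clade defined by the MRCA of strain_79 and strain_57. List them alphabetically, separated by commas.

Tracing strain_79: it sits inside (strain_79,strain_89).
Tracing strain_57: it sits inside ((strain_71,strain_7),strain_57).
The smallest clade enclosing both is ((((strain_52,(strain_17,strain_42)),strain_18),(strain_73,(strain_79,strain_89))),(((strain_71,strain_7),strain_57),((strain_81,(strain_49,strain_74)),strain_76))); the answer is its 14 terminal taxa in alphabetical order.

strain_17, strain_18, strain_42, strain_49, strain_52, strain_57, strain_7, strain_71, strain_73, strain_74, strain_76, strain_79, strain_81, strain_89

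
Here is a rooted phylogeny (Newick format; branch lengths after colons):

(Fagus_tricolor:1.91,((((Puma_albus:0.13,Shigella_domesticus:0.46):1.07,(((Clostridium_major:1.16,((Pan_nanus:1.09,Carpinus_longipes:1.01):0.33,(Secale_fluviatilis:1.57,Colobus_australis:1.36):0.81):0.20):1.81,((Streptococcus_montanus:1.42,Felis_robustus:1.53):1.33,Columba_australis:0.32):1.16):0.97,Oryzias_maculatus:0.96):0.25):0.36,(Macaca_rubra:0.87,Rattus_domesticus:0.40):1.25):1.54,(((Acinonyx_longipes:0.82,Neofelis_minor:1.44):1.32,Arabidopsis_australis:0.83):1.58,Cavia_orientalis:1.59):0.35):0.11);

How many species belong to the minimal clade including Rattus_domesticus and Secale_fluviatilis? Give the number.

The MRCA of Rattus_domesticus and Secale_fluviatilis is the node subtending (((Puma_albus,Shigella_domesticus),(((Clostridium_major,((Pan_nanus,Carpinus_longipes),(Secale_fluviatilis,Colobus_australis))),((Streptococcus_montanus,Felis_robustus),Columba_australis)),Oryzias_maculatus)),(Macaca_rubra,Rattus_domesticus)).
That clade contains 13 terminal taxa: Carpinus_longipes, Clostridium_major, Colobus_australis, Columba_australis, Felis_robustus, Macaca_rubra, Oryzias_maculatus, Pan_nanus, Puma_albus, Rattus_domesticus, Secale_fluviatilis, Shigella_domesticus, Streptococcus_montanus.

13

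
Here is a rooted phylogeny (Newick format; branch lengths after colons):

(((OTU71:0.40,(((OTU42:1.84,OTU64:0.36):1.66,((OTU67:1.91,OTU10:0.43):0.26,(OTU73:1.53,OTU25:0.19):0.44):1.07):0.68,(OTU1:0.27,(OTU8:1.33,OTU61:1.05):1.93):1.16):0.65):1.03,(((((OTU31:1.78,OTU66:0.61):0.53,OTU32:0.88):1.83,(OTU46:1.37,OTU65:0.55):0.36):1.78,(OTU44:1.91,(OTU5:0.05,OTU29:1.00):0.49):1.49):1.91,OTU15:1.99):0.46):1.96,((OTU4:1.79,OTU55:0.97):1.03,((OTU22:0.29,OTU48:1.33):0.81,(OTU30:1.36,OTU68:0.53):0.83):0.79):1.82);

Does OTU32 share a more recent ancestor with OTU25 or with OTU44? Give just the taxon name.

The MRCA of OTU32 and OTU44 subtends ((((OTU31,OTU66),OTU32),(OTU46,OTU65)),(OTU44,(OTU5,OTU29))) (8 taxa).
The MRCA of OTU32 and OTU25 subtends ((OTU71,(((OTU42,OTU64),((OTU67,OTU10),(OTU73,OTU25))),(OTU1,(OTU8,OTU61)))),(((((OTU31,OTU66),OTU32),(OTU46,OTU65)),(OTU44,(OTU5,OTU29))),OTU15)) (19 taxa).
The first is nested inside the second, so OTU32 shares a more recent common ancestor with OTU44.

OTU44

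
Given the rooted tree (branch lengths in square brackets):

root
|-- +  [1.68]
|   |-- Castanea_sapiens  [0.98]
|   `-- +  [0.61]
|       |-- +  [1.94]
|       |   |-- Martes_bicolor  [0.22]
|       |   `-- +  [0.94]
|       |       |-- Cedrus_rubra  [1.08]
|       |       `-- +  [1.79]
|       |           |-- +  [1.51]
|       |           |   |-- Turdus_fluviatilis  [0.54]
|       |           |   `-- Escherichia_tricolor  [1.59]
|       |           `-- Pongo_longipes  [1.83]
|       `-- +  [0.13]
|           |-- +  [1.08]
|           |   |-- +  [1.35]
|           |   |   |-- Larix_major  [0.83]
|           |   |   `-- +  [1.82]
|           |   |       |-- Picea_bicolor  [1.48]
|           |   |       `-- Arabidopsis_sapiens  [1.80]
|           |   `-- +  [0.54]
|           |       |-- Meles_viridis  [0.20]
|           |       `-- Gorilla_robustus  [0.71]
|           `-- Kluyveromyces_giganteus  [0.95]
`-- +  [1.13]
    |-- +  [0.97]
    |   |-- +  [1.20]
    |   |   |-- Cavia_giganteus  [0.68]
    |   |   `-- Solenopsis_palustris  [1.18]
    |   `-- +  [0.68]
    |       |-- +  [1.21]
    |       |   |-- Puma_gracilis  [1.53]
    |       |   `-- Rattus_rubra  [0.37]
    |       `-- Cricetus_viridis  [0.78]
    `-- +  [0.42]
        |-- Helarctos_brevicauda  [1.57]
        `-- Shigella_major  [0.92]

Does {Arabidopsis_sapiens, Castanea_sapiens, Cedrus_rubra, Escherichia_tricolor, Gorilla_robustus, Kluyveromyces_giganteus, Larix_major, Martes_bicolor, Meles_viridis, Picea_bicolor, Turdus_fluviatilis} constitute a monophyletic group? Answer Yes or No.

No

The MRCA of the listed taxa subtends (Castanea_sapiens,((Martes_bicolor,(Cedrus_rubra,((Turdus_fluviatilis,Escherichia_tricolor),Pongo_longipes))),(((Larix_major,(Picea_bicolor,Arabidopsis_sapiens)),(Meles_viridis,Gorilla_robustus)),Kluyveromyces_giganteus))).
That clade also contains Pongo_longipes, which is not in the proposed group, so the group is not monophyletic.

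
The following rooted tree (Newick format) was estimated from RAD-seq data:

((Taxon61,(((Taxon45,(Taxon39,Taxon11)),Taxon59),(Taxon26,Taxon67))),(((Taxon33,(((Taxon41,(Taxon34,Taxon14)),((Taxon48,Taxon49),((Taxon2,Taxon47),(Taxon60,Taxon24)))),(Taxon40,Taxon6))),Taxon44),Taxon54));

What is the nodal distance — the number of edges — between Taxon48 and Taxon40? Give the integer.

6

The MRCA of Taxon48 and Taxon40 is the node subtending (((Taxon41,(Taxon34,Taxon14)),((Taxon48,Taxon49),((Taxon2,Taxon47),(Taxon60,Taxon24)))),(Taxon40,Taxon6)).
From Taxon48 up to that node: 4 branches. From Taxon40 up to the same node: 2 branches. Total: 4 + 2 = 6.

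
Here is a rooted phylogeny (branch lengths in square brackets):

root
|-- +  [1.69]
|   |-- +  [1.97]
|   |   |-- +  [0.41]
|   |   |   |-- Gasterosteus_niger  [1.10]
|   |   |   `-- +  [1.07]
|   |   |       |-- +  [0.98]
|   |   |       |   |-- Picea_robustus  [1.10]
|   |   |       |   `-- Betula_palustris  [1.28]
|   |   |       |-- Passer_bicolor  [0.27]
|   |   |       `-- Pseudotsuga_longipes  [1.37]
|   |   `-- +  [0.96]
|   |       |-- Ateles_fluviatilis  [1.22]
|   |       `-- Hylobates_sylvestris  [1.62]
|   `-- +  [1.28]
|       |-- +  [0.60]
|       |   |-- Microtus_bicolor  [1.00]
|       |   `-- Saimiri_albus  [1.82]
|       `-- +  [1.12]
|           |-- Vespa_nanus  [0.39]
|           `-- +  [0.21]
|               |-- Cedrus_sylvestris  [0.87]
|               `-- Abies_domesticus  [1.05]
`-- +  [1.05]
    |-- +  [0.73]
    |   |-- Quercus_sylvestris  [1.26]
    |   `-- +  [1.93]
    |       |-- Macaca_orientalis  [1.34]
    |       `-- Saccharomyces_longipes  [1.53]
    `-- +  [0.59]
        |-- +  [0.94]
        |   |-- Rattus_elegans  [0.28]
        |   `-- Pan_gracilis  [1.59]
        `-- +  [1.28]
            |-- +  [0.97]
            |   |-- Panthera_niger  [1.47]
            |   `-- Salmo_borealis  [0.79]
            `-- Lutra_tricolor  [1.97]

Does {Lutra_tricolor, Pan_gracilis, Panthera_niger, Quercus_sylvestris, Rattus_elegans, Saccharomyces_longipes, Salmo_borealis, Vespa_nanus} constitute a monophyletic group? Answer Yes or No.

No

The MRCA of the listed taxa is the root, so the smallest clade containing them is the whole tree.
That clade also contains Abies_domesticus, Ateles_fluviatilis, Betula_palustris, Cedrus_sylvestris, Gasterosteus_niger, Hylobates_sylvestris, Macaca_orientalis, Microtus_bicolor, Passer_bicolor, Picea_robustus, Pseudotsuga_longipes, Saimiri_albus, which are not in the proposed group, so the group is not monophyletic.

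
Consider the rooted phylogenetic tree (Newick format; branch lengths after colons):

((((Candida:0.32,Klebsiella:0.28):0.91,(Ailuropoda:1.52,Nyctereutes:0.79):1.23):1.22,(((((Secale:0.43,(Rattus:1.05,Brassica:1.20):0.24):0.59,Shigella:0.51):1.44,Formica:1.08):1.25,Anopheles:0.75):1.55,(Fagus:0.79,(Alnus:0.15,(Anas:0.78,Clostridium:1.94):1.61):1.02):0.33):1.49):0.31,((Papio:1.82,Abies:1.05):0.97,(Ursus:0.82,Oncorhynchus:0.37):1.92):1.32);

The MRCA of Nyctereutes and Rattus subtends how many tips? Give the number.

14

The MRCA of Nyctereutes and Rattus is the node subtending (((Candida,Klebsiella),(Ailuropoda,Nyctereutes)),(((((Secale,(Rattus,Brassica)),Shigella),Formica),Anopheles),(Fagus,(Alnus,(Anas,Clostridium))))).
That clade contains 14 terminal taxa: Ailuropoda, Alnus, Anas, Anopheles, Brassica, Candida, Clostridium, Fagus, Formica, Klebsiella, Nyctereutes, Rattus, Secale, Shigella.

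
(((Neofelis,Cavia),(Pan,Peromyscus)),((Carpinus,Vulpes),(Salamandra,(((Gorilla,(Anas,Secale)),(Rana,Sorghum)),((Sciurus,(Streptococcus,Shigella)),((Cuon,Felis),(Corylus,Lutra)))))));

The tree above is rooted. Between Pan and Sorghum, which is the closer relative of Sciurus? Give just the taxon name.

The MRCA of Sciurus and Sorghum subtends (((Gorilla,(Anas,Secale)),(Rana,Sorghum)),((Sciurus,(Streptococcus,Shigella)),((Cuon,Felis),(Corylus,Lutra)))) (12 taxa).
The MRCA of Sciurus and Pan is the root, subtending the entire tree (19 taxa).
The first is nested inside the second, so Sciurus shares a more recent common ancestor with Sorghum.

Sorghum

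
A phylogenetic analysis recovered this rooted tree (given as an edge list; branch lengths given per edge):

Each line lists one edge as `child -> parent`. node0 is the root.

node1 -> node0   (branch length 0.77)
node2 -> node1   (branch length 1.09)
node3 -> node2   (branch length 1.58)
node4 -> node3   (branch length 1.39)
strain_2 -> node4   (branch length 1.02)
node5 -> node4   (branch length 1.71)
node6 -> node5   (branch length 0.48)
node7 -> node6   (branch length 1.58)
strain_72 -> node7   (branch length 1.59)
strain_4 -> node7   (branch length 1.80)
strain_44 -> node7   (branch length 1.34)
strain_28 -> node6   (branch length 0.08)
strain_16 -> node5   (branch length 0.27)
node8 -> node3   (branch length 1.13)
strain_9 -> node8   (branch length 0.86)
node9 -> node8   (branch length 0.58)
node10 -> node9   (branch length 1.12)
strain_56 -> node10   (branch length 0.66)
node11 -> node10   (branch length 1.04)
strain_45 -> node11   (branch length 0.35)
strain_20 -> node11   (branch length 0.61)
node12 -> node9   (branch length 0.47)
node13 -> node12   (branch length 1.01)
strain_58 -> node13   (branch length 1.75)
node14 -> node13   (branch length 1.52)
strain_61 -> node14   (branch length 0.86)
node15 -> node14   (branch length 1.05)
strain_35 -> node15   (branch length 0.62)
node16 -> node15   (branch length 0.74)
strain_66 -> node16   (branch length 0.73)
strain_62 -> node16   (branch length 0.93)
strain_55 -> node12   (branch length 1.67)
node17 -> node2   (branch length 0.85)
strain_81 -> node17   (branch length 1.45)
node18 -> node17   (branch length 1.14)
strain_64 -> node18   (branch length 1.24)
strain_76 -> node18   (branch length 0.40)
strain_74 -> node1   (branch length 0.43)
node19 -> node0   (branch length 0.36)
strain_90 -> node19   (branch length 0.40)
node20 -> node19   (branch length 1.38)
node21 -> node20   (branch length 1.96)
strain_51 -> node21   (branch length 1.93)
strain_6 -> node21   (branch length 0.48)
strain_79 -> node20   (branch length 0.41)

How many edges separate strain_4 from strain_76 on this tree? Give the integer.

9

The MRCA of strain_4 and strain_76 is the node subtending (((strain_2,(((strain_72,strain_4,strain_44),strain_28),strain_16)),(strain_9,((strain_56,(strain_45,strain_20)),((strain_58,(strain_61,(strain_35,(strain_66,strain_62)))),strain_55)))),(strain_81,(strain_64,strain_76))).
From strain_4 up to that node: 6 branches. From strain_76 up to the same node: 3 branches. Total: 6 + 3 = 9.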